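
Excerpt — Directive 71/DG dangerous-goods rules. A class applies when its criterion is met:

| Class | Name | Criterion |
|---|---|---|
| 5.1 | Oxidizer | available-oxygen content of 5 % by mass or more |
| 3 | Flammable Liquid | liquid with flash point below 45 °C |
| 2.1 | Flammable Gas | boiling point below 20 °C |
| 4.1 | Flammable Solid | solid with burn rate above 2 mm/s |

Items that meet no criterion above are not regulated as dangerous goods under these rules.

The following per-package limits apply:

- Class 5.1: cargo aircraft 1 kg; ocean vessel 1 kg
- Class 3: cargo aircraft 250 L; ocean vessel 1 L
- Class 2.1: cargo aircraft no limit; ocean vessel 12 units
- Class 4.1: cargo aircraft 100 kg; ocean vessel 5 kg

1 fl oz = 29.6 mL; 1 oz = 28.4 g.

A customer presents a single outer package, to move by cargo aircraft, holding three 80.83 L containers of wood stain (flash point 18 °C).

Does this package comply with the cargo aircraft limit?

With flash point 18 °C (< 45 °C), the wood stain falls in Class 3.
Class 3 quantity: three 80.83 L containers = 242.49 L.
242.49 L is within the cargo aircraft limit of 250 L for Class 3.

Yes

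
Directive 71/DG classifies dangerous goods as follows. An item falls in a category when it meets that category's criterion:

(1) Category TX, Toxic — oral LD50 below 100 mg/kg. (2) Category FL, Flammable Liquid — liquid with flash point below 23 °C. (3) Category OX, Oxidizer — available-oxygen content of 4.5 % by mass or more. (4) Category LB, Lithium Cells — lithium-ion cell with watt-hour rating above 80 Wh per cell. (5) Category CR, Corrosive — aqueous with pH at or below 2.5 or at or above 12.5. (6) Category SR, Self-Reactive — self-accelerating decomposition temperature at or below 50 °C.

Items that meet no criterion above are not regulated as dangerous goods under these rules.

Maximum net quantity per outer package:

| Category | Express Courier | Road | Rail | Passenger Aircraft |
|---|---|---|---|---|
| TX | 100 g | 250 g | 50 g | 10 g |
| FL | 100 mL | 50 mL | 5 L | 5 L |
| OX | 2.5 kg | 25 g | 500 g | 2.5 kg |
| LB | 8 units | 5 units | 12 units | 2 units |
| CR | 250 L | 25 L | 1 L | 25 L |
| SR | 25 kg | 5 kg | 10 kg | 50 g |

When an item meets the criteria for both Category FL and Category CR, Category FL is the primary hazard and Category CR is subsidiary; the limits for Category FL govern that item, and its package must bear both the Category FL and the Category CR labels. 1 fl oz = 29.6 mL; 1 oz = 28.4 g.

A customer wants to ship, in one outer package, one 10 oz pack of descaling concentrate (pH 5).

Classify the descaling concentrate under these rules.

Not regulated

pH 5 is between 2.5 and 12.5, so Category CR does not apply.
No criterion is met, so the item is not regulated.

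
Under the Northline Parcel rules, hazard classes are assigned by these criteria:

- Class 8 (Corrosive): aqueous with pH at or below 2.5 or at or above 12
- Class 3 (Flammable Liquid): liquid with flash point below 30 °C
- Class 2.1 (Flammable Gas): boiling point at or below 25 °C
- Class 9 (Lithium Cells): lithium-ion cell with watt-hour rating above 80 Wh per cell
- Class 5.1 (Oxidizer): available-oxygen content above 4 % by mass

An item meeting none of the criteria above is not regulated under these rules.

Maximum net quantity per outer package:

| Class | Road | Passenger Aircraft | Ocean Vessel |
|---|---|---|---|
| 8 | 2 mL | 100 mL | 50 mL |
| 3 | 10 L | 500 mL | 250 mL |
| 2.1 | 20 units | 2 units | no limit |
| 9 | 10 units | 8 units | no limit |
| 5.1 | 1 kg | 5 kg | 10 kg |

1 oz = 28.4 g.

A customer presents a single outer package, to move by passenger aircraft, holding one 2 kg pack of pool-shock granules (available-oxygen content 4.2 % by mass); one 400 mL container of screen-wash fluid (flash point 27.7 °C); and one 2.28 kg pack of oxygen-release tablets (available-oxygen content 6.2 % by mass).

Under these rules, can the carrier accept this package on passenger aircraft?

Yes

Available-oxygen content 4.2 % by mass meets the Class 5.1 criterion (Oxidizer), so the pool-shock granules are Class 5.1.
Screen-wash fluid: flash point 27.7 °C < 30 °C → Class 3 (Flammable Liquid).
The oxygen-release tablets have available-oxygen content 6.2 % by mass, which is > 4 % by mass, so they are Class 5.1 (Oxidizer).
Total Class 5.1: 2 kg + 2.28 kg = 4.28 kg.
That is within the Class 5.1 passenger aircraft limit of 5 kg.
Class 3 quantity: 400 mL.
400 mL is within the passenger aircraft limit of 500 mL for Class 3.
Every hazard class is within its passenger aircraft limit and no segregation rule is violated.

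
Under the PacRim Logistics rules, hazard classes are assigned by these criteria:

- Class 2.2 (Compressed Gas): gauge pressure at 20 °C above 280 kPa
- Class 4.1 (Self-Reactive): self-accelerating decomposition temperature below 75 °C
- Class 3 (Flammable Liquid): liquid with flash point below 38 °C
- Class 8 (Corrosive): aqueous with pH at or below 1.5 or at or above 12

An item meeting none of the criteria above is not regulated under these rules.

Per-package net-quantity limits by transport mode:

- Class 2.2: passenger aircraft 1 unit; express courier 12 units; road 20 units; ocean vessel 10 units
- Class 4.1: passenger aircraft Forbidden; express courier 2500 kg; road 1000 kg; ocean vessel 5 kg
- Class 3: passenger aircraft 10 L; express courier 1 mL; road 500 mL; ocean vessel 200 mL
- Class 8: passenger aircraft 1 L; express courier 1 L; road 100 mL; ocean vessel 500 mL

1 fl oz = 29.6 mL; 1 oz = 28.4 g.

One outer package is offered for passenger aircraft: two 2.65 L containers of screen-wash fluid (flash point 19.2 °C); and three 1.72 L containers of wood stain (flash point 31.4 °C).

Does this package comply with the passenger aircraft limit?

No

The screen-wash fluid has flash point 19.2 °C, which is < 38 °C, so it is Class 3 (Flammable Liquid).
Wood stain: flash point 31.4 °C < 38 °C → Class 3 (Flammable Liquid).
Class 3 net quantity: (two 2.65 L containers = 5.3 L) + (three 1.72 L containers = 5.16 L) = 10.46 L.
10.46 L exceeds the passenger aircraft limit of 10 L for Class 3.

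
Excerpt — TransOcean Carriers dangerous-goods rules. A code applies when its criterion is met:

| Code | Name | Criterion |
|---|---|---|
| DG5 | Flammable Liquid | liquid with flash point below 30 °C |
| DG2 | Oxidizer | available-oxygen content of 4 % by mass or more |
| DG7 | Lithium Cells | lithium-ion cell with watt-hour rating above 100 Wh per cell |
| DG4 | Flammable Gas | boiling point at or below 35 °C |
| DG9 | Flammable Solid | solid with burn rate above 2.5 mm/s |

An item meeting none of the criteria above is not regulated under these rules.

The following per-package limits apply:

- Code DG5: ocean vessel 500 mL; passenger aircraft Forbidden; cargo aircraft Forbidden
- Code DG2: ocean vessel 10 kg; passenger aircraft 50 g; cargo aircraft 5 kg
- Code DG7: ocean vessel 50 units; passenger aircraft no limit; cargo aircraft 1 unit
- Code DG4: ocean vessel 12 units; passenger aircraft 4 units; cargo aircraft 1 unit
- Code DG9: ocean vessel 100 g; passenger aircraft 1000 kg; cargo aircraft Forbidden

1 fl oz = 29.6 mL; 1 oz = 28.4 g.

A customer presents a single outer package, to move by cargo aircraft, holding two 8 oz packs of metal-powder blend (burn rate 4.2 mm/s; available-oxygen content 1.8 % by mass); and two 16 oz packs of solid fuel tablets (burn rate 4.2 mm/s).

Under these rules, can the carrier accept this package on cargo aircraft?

No

With burn rate 4.2 mm/s (> 2.5 mm/s), the metal-powder blend falls in Code DG9.
The solid fuel tablets have burn rate 4.2 mm/s, which is > 2.5 mm/s, so they are Code DG9 (Flammable Solid).
Total Code DG9: (two 8 oz packs = 454.4 g) + (two 16 oz packs = 908.8 g) = 1363.2 g.
By cargo aircraft, Code DG9 is Forbidden regardless of quantity.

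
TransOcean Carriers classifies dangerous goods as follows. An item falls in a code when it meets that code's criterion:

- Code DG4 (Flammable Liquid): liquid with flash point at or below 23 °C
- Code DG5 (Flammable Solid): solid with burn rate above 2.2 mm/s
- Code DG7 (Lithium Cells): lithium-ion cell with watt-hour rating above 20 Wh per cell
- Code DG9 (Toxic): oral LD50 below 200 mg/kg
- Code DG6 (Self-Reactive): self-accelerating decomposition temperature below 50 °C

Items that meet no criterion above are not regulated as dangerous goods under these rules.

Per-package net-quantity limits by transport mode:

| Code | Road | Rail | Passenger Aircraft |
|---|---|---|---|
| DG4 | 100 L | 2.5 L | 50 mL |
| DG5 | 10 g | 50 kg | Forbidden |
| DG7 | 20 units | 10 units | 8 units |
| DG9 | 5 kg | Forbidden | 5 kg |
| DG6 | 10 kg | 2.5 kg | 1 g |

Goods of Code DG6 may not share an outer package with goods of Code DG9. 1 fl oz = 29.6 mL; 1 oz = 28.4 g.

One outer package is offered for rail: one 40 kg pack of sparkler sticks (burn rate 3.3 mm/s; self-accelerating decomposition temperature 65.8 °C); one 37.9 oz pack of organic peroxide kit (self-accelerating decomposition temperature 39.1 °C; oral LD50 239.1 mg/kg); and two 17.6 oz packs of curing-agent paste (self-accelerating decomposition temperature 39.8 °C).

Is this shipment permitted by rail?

Yes

Burn rate 3.3 mm/s meets the Code DG5 criterion (Flammable Solid), so the sparkler sticks are Code DG5.
Organic peroxide kit: self-accelerating decomposition temperature 39.1 °C < 50 °C → Code DG6 (Self-Reactive).
Curing-agent paste: self-accelerating decomposition temperature 39.8 °C < 50 °C → Code DG6 (Self-Reactive).
Total Code DG6: (one 37.9 oz pack = 1076.36 g) + (two 17.6 oz packs = 999.68 g) = 2076.04 g.
That is within the Code DG6 rail limit of 2.5 kg.
Code DG5 quantity: 40 kg.
40 kg is within the rail limit of 50 kg for Code DG5.
The segregation rule (Code DG6 with Code DG9) does not apply to Code DG6 with Code DG5.
Every hazard code is within its rail limit and no segregation rule is violated.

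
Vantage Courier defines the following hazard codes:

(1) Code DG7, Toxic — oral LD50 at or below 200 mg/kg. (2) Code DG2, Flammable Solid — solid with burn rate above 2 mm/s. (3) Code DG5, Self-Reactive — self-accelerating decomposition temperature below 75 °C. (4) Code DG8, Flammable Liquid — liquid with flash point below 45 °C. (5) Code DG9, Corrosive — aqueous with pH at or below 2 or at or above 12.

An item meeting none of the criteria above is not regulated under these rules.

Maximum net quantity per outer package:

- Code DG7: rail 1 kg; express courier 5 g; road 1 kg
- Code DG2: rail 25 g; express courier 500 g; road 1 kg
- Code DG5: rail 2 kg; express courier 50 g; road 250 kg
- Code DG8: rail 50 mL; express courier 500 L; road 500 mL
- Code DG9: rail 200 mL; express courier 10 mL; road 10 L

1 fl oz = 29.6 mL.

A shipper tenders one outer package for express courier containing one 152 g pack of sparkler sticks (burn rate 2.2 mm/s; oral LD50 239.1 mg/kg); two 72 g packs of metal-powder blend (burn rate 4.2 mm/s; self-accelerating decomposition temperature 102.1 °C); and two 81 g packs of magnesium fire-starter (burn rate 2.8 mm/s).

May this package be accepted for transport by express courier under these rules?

With burn rate 2.2 mm/s (> 2 mm/s), the sparkler sticks fall in Code DG2.
With burn rate 4.2 mm/s (> 2 mm/s), the metal-powder blend falls in Code DG2.
Magnesium fire-starter: burn rate 2.8 mm/s > 2 mm/s → Code DG2 (Flammable Solid).
Code DG2 net quantity: 152 g + (two 72 g packs = 144 g) + (two 81 g packs = 162 g) = 458 g.
That is within the Code DG2 express courier limit of 500 g.

Yes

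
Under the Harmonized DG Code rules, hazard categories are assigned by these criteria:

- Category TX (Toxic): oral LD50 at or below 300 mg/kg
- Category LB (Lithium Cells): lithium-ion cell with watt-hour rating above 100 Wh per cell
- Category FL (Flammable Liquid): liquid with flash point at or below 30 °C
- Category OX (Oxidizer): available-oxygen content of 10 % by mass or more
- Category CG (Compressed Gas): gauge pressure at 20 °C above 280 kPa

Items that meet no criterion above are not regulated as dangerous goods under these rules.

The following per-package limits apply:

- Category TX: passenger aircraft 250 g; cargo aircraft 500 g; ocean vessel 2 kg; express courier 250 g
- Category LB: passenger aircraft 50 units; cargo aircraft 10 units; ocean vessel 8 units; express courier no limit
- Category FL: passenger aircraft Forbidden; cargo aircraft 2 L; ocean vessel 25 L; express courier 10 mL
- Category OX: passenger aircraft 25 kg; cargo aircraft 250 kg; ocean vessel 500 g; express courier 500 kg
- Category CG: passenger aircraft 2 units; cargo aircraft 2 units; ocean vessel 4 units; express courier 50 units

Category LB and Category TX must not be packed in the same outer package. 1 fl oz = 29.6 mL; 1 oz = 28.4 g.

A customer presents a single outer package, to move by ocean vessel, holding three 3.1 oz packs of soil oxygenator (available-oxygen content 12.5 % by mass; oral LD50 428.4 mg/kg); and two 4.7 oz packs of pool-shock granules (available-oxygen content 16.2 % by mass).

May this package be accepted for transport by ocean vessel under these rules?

No

Soil oxygenator: available-oxygen content 12.5 % by mass ≥ 10 % by mass → Category OX (Oxidizer).
The pool-shock granules have available-oxygen content 16.2 % by mass, which is ≥ 10 % by mass, so they are Category OX (Oxidizer).
Total Category OX: (three 3.1 oz packs = 264.12 g) + (two 4.7 oz packs = 266.96 g) = 531.08 g.
531.08 g exceeds the ocean vessel limit of 500 g for Category OX.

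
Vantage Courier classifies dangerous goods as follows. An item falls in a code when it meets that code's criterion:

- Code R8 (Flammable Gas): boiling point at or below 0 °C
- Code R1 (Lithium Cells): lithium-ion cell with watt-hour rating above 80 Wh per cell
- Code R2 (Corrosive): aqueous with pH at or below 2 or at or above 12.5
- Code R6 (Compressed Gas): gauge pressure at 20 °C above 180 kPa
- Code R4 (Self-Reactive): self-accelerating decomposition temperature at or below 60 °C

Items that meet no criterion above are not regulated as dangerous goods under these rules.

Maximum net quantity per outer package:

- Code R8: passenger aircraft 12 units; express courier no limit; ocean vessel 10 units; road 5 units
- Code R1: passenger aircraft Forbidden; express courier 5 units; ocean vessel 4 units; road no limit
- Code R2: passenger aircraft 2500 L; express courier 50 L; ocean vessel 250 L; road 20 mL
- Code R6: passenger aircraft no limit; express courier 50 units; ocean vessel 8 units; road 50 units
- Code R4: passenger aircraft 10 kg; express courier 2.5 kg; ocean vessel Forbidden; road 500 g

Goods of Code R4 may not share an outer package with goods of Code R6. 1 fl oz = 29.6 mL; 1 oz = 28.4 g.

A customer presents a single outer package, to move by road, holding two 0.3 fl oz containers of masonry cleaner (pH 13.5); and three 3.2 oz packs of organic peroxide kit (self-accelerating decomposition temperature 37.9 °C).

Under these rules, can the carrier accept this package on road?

Yes

Masonry cleaner: pH 13.5 ≥ 12.5 → Code R2 (Corrosive).
Self-accelerating decomposition temperature 37.9 °C meets the Code R4 criterion (Self-Reactive), so the organic peroxide kit is Code R4.
Code R4 quantity: three 3.2 oz packs = 272.64 g.
That is within the Code R4 road limit of 500 g.
Code R2 quantity: two 0.3 fl oz containers = 17.76 mL.
17.76 mL is within the road limit of 20 mL for Code R2.
The segregation rule (Code R4 with Code R6) does not apply to Code R4 with Code R2.
Every hazard code is within its road limit and no segregation rule is violated.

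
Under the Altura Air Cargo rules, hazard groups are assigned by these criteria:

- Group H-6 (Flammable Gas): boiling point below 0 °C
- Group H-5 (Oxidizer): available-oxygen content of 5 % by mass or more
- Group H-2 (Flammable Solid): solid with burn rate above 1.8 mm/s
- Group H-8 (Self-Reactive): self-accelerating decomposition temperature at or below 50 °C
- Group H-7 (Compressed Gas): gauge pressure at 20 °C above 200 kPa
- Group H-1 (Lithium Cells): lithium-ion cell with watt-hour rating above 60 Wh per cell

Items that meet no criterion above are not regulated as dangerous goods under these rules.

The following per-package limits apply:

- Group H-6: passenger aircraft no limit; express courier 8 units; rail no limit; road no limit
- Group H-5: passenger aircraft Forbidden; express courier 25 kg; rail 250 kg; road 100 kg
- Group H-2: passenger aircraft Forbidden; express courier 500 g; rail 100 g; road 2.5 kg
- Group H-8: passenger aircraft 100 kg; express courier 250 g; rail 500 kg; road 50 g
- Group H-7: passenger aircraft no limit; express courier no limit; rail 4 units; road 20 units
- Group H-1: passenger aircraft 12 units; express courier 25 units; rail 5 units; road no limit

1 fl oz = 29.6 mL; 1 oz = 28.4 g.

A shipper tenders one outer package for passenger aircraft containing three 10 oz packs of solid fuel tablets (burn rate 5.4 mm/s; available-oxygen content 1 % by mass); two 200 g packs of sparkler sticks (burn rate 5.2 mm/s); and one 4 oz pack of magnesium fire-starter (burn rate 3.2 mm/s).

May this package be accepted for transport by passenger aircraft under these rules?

The solid fuel tablets have burn rate 5.4 mm/s, which is > 1.8 mm/s, so they are Group H-2 (Flammable Solid).
The sparkler sticks have burn rate 5.2 mm/s, which is > 1.8 mm/s, so they are Group H-2 (Flammable Solid).
The magnesium fire-starter has burn rate 3.2 mm/s, which is > 1.8 mm/s, so it is Group H-2 (Flammable Solid).
Group H-2 net quantity: (three 10 oz packs = 852 g) + (two 200 g packs = 400 g) + (one 4 oz pack = 113.6 g) = 1365.6 g.
Group H-2 is Forbidden by passenger aircraft.

No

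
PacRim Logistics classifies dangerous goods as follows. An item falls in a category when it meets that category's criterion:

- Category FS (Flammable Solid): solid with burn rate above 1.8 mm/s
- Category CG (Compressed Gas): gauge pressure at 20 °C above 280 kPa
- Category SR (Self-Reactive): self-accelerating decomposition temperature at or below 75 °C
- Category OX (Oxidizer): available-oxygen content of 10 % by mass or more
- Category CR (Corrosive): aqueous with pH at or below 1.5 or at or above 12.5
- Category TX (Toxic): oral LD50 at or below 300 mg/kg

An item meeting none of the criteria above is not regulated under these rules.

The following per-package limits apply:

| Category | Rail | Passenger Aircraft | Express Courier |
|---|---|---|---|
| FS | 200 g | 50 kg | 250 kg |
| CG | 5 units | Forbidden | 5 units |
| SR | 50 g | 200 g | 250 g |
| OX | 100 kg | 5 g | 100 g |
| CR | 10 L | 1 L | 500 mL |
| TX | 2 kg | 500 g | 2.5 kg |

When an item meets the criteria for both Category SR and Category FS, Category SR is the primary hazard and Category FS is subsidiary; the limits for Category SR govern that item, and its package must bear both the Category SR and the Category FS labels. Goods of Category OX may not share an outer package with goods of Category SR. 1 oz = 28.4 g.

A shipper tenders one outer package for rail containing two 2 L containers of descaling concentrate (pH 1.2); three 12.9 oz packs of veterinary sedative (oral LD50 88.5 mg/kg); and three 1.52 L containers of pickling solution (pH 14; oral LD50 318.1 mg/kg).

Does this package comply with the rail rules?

Yes

Descaling concentrate: pH 1.2 ≤ 1.5 → Category CR (Corrosive).
The veterinary sedative has oral LD50 88.5 mg/kg, which is ≤ 300 mg/kg, so it is Category TX (Toxic).
With pH 14 (≥ 12.5), the pickling solution falls in Category CR.
Category CR net quantity: (two 2 L containers = 4 L) + (three 1.52 L containers = 4.56 L) = 8.56 L.
8.56 L is within the rail limit of 10 L for Category CR.
Category TX quantity: three 12.9 oz packs = 1099.08 g.
1099.08 g is within the rail limit of 2 kg for Category TX.
The segregation rule (Category OX with Category SR) does not apply to Category CR with Category TX.
Every hazard category is within its rail limit and no segregation rule is violated.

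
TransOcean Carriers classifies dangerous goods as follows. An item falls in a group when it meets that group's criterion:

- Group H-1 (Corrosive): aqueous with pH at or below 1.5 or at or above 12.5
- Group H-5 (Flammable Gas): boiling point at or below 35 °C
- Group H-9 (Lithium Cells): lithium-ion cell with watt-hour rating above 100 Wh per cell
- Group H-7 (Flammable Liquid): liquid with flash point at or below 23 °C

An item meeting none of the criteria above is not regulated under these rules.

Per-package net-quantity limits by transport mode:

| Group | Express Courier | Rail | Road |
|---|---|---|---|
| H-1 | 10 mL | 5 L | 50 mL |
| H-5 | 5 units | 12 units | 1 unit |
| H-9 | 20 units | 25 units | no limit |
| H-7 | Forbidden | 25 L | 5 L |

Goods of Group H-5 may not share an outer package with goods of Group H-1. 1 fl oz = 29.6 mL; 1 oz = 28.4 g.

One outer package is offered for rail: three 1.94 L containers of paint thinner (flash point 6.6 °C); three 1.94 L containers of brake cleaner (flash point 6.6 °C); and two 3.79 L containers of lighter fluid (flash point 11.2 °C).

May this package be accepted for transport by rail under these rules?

Flash point 6.6 °C meets the Group H-7 criterion (Flammable Liquid), so the paint thinner is Group H-7.
Brake cleaner: flash point 6.6 °C ≤ 23 °C → Group H-7 (Flammable Liquid).
With flash point 11.2 °C (≤ 23 °C), the lighter fluid falls in Group H-7.
Group H-7 net quantity: (three 1.94 L containers = 5.82 L) + (three 1.94 L containers = 5.82 L) + (two 3.79 L containers = 7.58 L) = 19.22 L.
19.22 L is within the rail limit of 25 L for Group H-7.

Yes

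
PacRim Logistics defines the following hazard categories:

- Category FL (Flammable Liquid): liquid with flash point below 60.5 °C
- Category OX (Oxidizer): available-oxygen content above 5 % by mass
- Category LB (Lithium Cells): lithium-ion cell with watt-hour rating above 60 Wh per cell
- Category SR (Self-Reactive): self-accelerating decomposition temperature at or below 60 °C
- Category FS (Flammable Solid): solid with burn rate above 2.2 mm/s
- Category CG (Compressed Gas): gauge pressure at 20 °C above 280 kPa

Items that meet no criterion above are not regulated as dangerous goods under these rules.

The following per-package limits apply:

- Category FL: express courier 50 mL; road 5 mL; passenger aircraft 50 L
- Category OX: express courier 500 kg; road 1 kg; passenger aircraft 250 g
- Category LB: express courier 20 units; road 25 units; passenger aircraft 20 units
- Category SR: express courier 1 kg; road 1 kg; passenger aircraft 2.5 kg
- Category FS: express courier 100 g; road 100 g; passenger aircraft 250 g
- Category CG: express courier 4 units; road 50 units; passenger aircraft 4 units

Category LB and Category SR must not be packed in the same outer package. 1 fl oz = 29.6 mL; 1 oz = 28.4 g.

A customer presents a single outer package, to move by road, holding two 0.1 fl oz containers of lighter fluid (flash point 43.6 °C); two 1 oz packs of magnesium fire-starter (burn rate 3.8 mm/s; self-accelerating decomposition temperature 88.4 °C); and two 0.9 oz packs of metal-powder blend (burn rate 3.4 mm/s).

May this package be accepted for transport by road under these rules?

Lighter fluid: flash point 43.6 °C < 60.5 °C → Category FL (Flammable Liquid).
With burn rate 3.8 mm/s (> 2.2 mm/s), the magnesium fire-starter falls in Category FS.
Metal-powder blend: burn rate 3.4 mm/s > 2.2 mm/s → Category FS (Flammable Solid).
Category FS net quantity: (two 1 oz packs = 56.8 g) + (two 0.9 oz packs = 51.12 g) = 107.92 g.
107.92 g exceeds the road limit of 100 g for Category FS.
Category FL quantity: two 0.1 fl oz containers = 5.92 mL.
5.92 mL > 5 mL (road limit, Category FL) — over the limit.
The segregation rule (Category LB with Category SR) does not apply to Category FS with Category FL.

No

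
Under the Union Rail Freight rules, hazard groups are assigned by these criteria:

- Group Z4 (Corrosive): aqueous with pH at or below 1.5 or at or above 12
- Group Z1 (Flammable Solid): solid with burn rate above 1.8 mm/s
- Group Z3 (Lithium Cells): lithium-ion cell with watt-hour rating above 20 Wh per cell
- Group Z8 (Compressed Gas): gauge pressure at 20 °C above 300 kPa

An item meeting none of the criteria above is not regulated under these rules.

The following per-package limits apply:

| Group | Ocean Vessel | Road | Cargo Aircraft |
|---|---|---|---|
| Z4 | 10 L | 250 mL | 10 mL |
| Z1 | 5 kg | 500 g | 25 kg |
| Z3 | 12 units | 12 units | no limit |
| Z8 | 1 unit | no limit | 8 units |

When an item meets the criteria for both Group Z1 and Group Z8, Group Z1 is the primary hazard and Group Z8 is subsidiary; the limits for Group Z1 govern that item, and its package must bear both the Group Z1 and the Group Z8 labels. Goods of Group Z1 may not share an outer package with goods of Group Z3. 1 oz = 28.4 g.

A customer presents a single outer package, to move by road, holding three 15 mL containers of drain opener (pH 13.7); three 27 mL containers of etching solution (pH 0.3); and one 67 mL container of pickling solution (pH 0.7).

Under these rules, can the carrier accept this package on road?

Yes

With pH 13.7 (≥ 12), the drain opener falls in Group Z4.
Etching solution: pH 0.3 ≤ 1.5 → Group Z4 (Corrosive).
The pickling solution has pH 0.7, which is ≤ 1.5, so it is Group Z4 (Corrosive).
Group Z4 net quantity: (three 15 mL containers = 45 mL) + (three 27 mL containers = 81 mL) + 67 mL = 193 mL.
That is within the Group Z4 road limit of 250 mL.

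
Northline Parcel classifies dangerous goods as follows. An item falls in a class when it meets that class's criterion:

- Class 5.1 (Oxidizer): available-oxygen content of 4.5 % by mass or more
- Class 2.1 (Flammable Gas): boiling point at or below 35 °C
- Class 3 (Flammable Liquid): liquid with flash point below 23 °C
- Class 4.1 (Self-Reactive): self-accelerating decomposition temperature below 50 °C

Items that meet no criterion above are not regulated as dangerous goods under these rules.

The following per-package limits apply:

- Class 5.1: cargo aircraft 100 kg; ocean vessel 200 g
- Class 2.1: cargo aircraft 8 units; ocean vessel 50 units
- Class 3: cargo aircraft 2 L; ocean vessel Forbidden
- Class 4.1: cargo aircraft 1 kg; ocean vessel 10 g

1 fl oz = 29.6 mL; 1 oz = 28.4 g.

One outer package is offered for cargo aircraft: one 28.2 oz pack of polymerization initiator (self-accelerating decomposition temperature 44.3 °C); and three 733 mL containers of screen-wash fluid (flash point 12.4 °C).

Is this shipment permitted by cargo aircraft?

No

With self-accelerating decomposition temperature 44.3 °C (< 50 °C), the polymerization initiator falls in Class 4.1.
With flash point 12.4 °C (< 23 °C), the screen-wash fluid falls in Class 3.
Class 3 quantity: three 733 mL containers = 2.199 L.
That exceeds the Class 3 cargo aircraft limit of 2 L.
Class 4.1 quantity: one 28.2 oz pack = 800.88 g.
800.88 g is within the cargo aircraft limit of 1 kg for Class 4.1.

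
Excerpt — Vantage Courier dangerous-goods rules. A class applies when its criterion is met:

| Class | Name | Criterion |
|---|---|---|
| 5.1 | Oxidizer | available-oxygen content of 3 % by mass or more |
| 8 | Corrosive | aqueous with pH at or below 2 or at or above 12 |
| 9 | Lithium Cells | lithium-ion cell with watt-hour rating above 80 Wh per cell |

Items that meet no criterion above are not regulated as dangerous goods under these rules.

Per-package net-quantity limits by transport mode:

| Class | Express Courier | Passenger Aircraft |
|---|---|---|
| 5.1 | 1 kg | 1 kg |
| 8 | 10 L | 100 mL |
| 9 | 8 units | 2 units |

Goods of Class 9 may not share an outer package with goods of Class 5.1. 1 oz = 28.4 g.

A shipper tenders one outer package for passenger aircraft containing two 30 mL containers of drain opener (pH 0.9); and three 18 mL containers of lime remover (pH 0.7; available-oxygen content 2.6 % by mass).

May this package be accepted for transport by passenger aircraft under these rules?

With pH 0.9 (≤ 2), the drain opener falls in Class 8.
Lime remover: pH 0.7 ≤ 2 → Class 8 (Corrosive).
Class 8 net quantity: (two 30 mL containers = 60 mL) + (three 18 mL containers = 54 mL) = 114 mL.
114 mL exceeds the passenger aircraft limit of 100 mL for Class 8.

No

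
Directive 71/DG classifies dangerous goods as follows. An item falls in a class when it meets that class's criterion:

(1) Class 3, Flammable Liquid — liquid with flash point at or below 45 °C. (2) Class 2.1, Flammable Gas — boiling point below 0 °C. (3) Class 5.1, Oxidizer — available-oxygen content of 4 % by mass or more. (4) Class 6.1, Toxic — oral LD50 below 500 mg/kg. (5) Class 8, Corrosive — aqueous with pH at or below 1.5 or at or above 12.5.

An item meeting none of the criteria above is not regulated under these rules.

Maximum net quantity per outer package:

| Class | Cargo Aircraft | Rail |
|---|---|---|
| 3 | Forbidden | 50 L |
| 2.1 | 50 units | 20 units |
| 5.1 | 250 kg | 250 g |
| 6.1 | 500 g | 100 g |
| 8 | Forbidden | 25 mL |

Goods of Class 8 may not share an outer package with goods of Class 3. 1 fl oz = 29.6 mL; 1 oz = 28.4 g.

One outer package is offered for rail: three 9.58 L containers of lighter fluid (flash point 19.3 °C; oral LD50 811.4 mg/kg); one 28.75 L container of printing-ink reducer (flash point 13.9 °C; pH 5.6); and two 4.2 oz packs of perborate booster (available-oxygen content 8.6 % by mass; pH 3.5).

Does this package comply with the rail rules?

The lighter fluid has flash point 19.3 °C, which is ≤ 45 °C, so it is Class 3 (Flammable Liquid).
The printing-ink reducer has flash point 13.9 °C, which is ≤ 45 °C, so it is Class 3 (Flammable Liquid).
Perborate booster: available-oxygen content 8.6 % by mass ≥ 4 % by mass → Class 5.1 (Oxidizer).
Total Class 3: (three 9.58 L containers = 28.74 L) + 28.75 L = 57.49 L.
That exceeds the Class 3 rail limit of 50 L.
Class 5.1 quantity: two 4.2 oz packs = 238.56 g.
238.56 g ≤ 250 g (rail limit, Class 5.1) — within limit.
The segregation rule (Class 8 with Class 3) does not apply to Class 3 with Class 5.1.

No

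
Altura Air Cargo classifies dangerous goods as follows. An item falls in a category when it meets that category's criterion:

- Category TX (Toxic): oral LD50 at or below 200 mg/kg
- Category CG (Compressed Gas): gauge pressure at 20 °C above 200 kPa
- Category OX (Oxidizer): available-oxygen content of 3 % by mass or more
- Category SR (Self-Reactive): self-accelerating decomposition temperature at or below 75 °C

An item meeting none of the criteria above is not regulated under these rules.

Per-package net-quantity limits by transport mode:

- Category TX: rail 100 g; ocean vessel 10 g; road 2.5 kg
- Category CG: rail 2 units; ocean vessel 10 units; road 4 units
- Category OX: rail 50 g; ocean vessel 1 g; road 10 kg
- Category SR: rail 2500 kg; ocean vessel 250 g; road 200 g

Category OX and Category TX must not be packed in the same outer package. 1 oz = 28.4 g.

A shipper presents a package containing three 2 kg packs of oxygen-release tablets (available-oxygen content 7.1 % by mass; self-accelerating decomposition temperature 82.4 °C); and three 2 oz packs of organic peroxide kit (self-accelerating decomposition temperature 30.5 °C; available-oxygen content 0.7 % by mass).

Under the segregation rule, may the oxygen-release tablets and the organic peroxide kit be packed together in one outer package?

Available-oxygen content 7.1 % by mass meets the Category OX criterion (Oxidizer), so the oxygen-release tablets are Category OX.
With self-accelerating decomposition temperature 30.5 °C (≤ 75 °C), the organic peroxide kit falls in Category SR.
No segregation rule bars Category OX with Category SR.

Yes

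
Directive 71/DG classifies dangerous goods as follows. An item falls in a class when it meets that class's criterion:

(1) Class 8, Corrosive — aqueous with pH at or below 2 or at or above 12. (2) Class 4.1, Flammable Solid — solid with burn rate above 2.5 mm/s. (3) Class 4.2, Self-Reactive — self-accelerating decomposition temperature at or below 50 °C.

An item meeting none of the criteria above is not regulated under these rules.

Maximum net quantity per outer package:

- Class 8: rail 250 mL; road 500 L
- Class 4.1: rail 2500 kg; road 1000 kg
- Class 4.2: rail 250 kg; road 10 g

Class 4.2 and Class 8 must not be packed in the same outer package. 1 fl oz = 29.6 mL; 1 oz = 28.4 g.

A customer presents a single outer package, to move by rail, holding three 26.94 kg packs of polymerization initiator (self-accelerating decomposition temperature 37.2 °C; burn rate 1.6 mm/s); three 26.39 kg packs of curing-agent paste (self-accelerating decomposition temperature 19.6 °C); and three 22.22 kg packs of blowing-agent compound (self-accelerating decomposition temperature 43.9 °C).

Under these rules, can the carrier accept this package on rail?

Yes

The polymerization initiator has self-accelerating decomposition temperature 37.2 °C, which is ≤ 50 °C, so it is Class 4.2 (Self-Reactive).
Self-accelerating decomposition temperature 19.6 °C meets the Class 4.2 criterion (Self-Reactive), so the curing-agent paste is Class 4.2.
Self-accelerating decomposition temperature 43.9 °C meets the Class 4.2 criterion (Self-Reactive), so the blowing-agent compound is Class 4.2.
Class 4.2 net quantity: (three 26.94 kg packs = 80.82 kg) + (three 26.39 kg packs = 79.17 kg) + (three 22.22 kg packs = 66.66 kg) = 226.65 kg.
226.65 kg ≤ 250 kg (rail limit, Class 4.2) — within limit.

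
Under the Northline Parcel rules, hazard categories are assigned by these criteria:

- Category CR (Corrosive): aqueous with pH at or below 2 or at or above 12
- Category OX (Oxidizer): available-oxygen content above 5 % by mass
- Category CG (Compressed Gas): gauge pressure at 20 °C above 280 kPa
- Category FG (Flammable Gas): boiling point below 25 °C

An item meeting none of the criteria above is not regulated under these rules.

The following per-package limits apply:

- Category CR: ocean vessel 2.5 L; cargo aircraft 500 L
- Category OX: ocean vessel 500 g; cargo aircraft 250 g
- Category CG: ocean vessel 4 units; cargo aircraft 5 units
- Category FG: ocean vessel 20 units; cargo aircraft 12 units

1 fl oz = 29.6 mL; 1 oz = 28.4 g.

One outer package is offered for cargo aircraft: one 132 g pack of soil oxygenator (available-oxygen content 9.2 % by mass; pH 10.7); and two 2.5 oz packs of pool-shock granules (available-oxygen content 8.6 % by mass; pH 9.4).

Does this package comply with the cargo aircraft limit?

No

The soil oxygenator has available-oxygen content 9.2 % by mass, which is > 5 % by mass, so it is Category OX (Oxidizer).
With available-oxygen content 8.6 % by mass (> 5 % by mass), the pool-shock granules fall in Category OX.
Total Category OX: 132 g + (two 2.5 oz packs = 142 g) = 274 g.
274 g > 250 g (cargo aircraft limit, Category OX) — over the limit.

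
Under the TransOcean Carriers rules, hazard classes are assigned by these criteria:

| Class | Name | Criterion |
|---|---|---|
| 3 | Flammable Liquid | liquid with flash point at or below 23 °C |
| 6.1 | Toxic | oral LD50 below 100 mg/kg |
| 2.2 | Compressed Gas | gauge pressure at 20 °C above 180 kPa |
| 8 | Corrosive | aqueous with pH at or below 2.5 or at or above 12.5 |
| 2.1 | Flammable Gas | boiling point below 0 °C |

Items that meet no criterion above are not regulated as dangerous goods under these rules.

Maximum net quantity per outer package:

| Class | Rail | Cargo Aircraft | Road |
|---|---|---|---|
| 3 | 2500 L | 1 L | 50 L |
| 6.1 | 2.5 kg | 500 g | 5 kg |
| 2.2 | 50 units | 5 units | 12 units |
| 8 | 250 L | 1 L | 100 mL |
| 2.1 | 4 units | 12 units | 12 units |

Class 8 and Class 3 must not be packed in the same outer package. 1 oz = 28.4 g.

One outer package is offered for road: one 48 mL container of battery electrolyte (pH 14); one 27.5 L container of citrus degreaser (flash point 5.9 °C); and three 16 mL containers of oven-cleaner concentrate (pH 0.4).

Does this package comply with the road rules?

pH 14 meets the Class 8 criterion (Corrosive), so the battery electrolyte is Class 8.
Flash point 5.9 °C meets the Class 3 criterion (Flammable Liquid), so the citrus degreaser is Class 3.
The oven-cleaner concentrate has pH 0.4, which is ≤ 2.5, so it is Class 8 (Corrosive).
Class 8 net quantity: 48 mL + (three 16 mL containers = 48 mL) = 96 mL.
That is within the Class 8 road limit of 100 mL.
Class 3 quantity: 27.5 L.
27.5 L ≤ 50 L (road limit, Class 3) — within limit.
Class 8 and Class 3 may not share an outer package.

No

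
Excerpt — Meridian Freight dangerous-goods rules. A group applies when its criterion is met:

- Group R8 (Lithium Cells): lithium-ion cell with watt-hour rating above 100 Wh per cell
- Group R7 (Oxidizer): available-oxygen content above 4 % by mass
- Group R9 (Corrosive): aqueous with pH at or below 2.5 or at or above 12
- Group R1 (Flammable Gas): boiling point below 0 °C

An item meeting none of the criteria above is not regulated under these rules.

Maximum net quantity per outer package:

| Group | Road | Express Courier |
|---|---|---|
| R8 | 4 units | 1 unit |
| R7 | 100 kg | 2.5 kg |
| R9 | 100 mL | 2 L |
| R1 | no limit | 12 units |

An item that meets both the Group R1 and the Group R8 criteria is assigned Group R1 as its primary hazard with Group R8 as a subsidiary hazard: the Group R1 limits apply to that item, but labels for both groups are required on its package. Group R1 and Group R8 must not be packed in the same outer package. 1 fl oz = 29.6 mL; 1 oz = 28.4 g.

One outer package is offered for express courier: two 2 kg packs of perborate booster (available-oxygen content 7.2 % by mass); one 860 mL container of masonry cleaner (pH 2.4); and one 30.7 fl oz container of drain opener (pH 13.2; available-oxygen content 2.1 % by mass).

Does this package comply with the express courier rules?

Perborate booster: available-oxygen content 7.2 % by mass > 4 % by mass → Group R7 (Oxidizer).
pH 2.4 meets the Group R9 criterion (Corrosive), so the masonry cleaner is Group R9.
pH 13.2 meets the Group R9 criterion (Corrosive), so the drain opener is Group R9.
Group R7 quantity: two 2 kg packs = 4 kg.
4 kg exceeds the express courier limit of 2.5 kg for Group R7.
Group R9 net quantity: 860 mL + (one 30.7 fl oz container = 908.72 mL) = 1768.72 mL.
1768.72 mL is within the express courier limit of 2 L for Group R9.
The segregation rule (Group R1 with Group R8) does not apply to Group R7 with Group R9.

No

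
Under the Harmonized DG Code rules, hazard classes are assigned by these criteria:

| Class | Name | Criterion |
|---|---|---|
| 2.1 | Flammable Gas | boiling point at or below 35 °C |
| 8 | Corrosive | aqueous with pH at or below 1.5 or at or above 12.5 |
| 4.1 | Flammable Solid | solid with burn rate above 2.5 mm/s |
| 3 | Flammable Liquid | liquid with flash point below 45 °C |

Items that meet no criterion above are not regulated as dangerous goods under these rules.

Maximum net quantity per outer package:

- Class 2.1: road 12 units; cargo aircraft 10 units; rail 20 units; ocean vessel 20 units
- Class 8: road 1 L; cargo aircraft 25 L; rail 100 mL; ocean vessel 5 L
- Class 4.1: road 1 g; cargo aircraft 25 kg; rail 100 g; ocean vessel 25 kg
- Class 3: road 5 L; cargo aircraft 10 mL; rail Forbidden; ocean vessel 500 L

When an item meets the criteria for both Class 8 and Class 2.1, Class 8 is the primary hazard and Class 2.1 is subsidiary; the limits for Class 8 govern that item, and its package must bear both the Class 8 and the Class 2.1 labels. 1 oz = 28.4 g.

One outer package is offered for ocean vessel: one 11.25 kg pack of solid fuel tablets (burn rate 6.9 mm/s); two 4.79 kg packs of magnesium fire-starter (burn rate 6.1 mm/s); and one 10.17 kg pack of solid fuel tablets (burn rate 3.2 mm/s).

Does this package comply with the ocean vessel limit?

Burn rate 6.9 mm/s meets the Class 4.1 criterion (Flammable Solid), so the solid fuel tablets are Class 4.1.
The magnesium fire-starter has burn rate 6.1 mm/s, which is > 2.5 mm/s, so it is Class 4.1 (Flammable Solid).
Burn rate 3.2 mm/s meets the Class 4.1 criterion (Flammable Solid), so the solid fuel tablets are Class 4.1.
Total Class 4.1: 11.25 kg + (two 4.79 kg packs = 9.58 kg) + 10.17 kg = 31 kg.
That exceeds the Class 4.1 ocean vessel limit of 25 kg.

No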